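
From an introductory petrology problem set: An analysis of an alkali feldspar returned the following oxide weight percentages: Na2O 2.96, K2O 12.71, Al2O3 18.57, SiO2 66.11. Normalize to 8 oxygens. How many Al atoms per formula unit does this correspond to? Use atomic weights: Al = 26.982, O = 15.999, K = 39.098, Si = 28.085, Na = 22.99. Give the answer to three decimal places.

Na2O (M=61.979): mol = 0.04776; Na = 0.09552, O = 0.04776.
K2O (M=94.195): mol = 0.13493; K = 0.26986, O = 0.13493.
Al2O3 (M=101.961): mol = 0.18213; Al = 0.36426, O = 0.54639.
SiO2 (M=60.083): mol = 1.10031; Si = 1.10031, O = 2.20062.
ΣO = 2.92970; factor = 8/ΣO = 2.73066.
Al apfu = 0.36426 × 2.73066 = 0.995.

0.995 Al apfu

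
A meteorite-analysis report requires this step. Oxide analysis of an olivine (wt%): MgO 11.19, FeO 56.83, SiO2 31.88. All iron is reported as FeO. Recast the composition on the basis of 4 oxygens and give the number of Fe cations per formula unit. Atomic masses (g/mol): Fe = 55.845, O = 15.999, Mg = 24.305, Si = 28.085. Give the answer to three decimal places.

MgO (M=40.304): mol = 0.27764; Mg = 0.27764, O = 0.27764.
FeO (M=71.844): mol = 0.79102; Fe = 0.79102, O = 0.79102.
SiO2 (M=60.083): mol = 0.53060; Si = 0.53060, O = 1.06120.
ΣO = 2.12986; factor = 4/ΣO = 1.87806.
Fe apfu = 0.79102 × 1.87806 = 1.486.

1.486 Fe apfu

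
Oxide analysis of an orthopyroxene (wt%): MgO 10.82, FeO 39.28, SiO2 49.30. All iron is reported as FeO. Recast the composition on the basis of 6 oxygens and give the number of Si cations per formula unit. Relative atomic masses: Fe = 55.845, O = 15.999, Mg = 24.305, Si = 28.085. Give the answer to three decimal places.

2.004 Si apfu

MgO: 10.82/40.304 = 0.26846 mol → 0.26846 mol Mg, 0.26846 mol O.
FeO: 39.28/71.844 = 0.54674 mol → 0.54674 mol Fe, 0.54674 mol O.
SiO2: 49.30/60.083 = 0.82053 mol → 0.82053 mol Si, 1.64106 mol O.
Total oxygen = 2.45626 mol. Normalization factor = 6/2.45626 = 2.44274.
Si per 6 O = 0.82053 × 2.44274 = 2.004.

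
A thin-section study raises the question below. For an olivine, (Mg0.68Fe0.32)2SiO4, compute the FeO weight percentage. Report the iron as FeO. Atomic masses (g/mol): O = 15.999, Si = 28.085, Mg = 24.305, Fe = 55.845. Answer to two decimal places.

28.58 wt%

M((Mg0.68Fe0.32)2SiO4) = 160.877 g/mol; M(FeO) = 71.844 g/mol.
Moles FeO per formula unit = 0.64 Fe ÷ 1 = 0.6400.
FeO fraction = (0.6400 × 71.844) / 160.877 = 45.980/160.877 = 0.2858.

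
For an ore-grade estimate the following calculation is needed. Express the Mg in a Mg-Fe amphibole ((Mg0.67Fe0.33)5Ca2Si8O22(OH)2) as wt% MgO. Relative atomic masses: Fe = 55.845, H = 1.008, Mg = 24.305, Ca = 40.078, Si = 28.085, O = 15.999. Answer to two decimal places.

15.62 wt%

Molar mass of (Mg0.67Fe0.33)5Ca2Si8O22(OH)2 = 3.35·24.305 + 1.65·55.845 + 2·40.078 + 8·28.085 + 24·15.999 + 2·1.008 = 864.394 g/mol.
Each formula unit contains 3.35 Mg, equivalent to 3.35/1 = 3.3500 mol MgO.
M(MgO) = 1×24.305 + 1×15.999 = 40.304 g/mol.
Mass of MgO per formula unit = 3.3500 × 40.304 = 135.018 g.
MgO wt% = 135.018 / 864.394 × 100 = 15.62%.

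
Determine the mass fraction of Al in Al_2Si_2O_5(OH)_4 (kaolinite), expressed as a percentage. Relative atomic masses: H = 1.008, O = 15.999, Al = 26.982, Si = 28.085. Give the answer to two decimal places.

20.90 wt%

M(Al_2Si_2O_5(OH)_4) = 258.157 g/mol.
Al contributes 2 × 26.982 = 53.964 g per mole.
53.964/258.157 = 0.2090 → 20.90%.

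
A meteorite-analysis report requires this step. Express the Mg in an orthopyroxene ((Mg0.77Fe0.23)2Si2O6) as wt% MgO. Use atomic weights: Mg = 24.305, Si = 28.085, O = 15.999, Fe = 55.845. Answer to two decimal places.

M((Mg0.77Fe0.23)2Si2O6) = 215.282 g/mol; M(MgO) = 40.304 g/mol.
Moles MgO per formula unit = 1.54 Mg ÷ 1 = 1.5400.
MgO fraction = (1.5400 × 40.304) / 215.282 = 62.068/215.282 = 0.2883.

28.83 wt%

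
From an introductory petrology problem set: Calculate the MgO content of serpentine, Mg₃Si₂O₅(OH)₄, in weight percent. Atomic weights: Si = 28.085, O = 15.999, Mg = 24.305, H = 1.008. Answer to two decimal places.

Molar mass of Mg₃Si₂O₅(OH)₄ = 3×24.305 + 2×28.085 + 9×15.999 + 4×1.008 = 277.108 g/mol.
Each formula unit contains 3 Mg, equivalent to 3/1 = 3.0000 mol MgO.
M(MgO) = 1×24.305 + 1×15.999 = 40.304 g/mol.
Mass of MgO per formula unit = 3.0000 × 40.304 = 120.912 g.
MgO wt% = 120.912 / 277.108 × 100 = 43.63%.

43.63 wt%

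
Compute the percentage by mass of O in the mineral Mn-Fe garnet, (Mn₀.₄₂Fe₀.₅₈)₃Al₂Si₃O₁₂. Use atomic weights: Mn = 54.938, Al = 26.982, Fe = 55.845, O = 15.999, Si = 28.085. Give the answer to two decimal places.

M((Mn₀.₄₂Fe₀.₅₈)₃Al₂Si₃O₁₂) = 496.599 g/mol.
O contributes 12 × 15.999 = 191.988 g per mole.
191.988/496.599 = 0.3866 → 38.66%.

38.66 weight percent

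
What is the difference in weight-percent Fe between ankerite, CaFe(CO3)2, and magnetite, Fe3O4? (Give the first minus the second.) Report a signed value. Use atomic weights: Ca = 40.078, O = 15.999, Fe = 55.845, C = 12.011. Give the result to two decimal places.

First mineral: 55.845 g Fe in 215.939 g formula = 25.86 wt% Fe.
Second mineral: 167.535 g Fe in 231.531 g formula = 72.36 wt% Fe.
25.86% − 72.36% gives a difference of -46.50 percentage points.

-46.50 percentage points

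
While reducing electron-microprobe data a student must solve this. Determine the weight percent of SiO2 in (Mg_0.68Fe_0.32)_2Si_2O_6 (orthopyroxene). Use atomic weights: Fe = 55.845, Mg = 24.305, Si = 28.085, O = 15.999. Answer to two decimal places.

54.38 wt%

Molar mass of (Mg_0.68Fe_0.32)_2Si_2O_6 = 1.36·24.305 + 0.64·55.845 + 2·28.085 + 6·15.999 = 220.960 g/mol.
Each formula unit contains 2 Si, equivalent to 2/1 = 2.0000 mol SiO2.
M(SiO2) = 1×28.085 + 2×15.999 = 60.083 g/mol.
Mass of SiO2 per formula unit = 2.0000 × 60.083 = 120.166 g.
SiO2 wt% = 120.166 / 220.960 × 100 = 54.38%.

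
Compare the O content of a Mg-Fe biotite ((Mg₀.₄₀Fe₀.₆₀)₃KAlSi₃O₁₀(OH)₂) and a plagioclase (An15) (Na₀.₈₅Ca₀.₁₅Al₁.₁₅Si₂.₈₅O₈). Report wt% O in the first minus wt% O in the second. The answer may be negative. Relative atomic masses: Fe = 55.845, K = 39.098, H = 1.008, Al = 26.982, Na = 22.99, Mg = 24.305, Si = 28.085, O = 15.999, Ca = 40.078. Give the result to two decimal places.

-7.87 percentage points

First mineral: 191.988 g O in 474.026 g formula = 40.50 wt% O.
Second mineral: 127.992 g O in 264.617 g formula = 48.37 wt% O.
40.50% − 48.37% gives a difference of -7.87 percentage points.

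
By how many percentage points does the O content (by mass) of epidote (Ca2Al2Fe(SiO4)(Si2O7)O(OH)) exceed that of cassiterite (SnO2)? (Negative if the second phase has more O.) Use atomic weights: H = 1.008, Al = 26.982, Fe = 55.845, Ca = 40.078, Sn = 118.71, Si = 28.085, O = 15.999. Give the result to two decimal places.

21.81 percentage points

M(Ca2Al2Fe(SiO4)(Si2O7)O(OH)) = 483.215 g/mol, so wt% O = 207.987/483.215 × 100 = 43.04%.
M(SnO2) = 150.708 g/mol, so wt% O = 31.998/150.708 × 100 = 21.23%.
43.04 − 21.23 = 21.81 pp.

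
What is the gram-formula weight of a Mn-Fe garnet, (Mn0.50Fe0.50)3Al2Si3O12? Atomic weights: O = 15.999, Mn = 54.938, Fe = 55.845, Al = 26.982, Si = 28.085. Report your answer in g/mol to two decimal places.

496.38 g/mol

The formula mass is the sum 1.50×54.938 + 1.50×55.845 + 2×26.982 + 3×28.085 + 12×15.999.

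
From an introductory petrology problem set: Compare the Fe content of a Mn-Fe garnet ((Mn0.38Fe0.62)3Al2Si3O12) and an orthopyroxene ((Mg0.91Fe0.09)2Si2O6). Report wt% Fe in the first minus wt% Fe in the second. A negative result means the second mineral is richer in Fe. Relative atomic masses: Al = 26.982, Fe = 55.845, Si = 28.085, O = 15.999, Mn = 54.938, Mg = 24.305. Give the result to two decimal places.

M((Mn0.38Fe0.62)3Al2Si3O12) = 496.708 g/mol, so wt% Fe = 103.872/496.708 × 100 = 20.91%.
M((Mg0.91Fe0.09)2Si2O6) = 206.451 g/mol, so wt% Fe = 10.052/206.451 × 100 = 4.87%.
20.91 − 4.87 = 16.04 pp.

16.04 percentage points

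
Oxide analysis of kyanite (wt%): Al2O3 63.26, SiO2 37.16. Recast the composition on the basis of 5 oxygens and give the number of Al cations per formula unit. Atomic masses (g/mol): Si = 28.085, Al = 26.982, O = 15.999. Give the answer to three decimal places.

Al2O3 (M=101.961): mol = 0.62043; Al = 1.24086, O = 1.86129.
SiO2 (M=60.083): mol = 0.61848; Si = 0.61848, O = 1.23696.
ΣO = 3.09825; factor = 5/ΣO = 1.61381.
Al apfu = 1.24086 × 1.61381 = 2.003.

2.003 Al apfu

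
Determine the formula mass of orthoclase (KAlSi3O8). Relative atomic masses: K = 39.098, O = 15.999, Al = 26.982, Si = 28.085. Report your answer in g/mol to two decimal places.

The formula mass is the sum 1·39.098 + 1·26.982 + 3·28.085 + 8·15.999.

278.33 g/mol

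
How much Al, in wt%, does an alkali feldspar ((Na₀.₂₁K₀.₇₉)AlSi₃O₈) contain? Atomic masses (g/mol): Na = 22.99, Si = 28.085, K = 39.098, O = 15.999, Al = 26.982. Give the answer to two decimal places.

Molar mass of (Na₀.₂₁K₀.₇₉)AlSi₃O₈: 0.21·22.99 + 0.79·39.098 + 1·26.982 + 3·28.085 + 8·15.999 = 274.944 g/mol.
Mass of Al per formula unit: 1 × 26.982 = 26.982 g.
Weight fraction Al = 26.982 / 274.944 = 0.0981.

9.81 wt%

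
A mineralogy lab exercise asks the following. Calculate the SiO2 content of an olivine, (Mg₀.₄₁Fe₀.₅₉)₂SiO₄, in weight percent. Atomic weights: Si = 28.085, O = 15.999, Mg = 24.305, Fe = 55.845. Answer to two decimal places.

Formula mass = 177.908 g/mol.
1 Si → 1.0000 mol SiO2 per formula unit; M(SiO2) = 60.083, so SiO2 mass = 60.083 g.
60.083/177.908 × 100 = 33.77 wt%.

33.77 wt%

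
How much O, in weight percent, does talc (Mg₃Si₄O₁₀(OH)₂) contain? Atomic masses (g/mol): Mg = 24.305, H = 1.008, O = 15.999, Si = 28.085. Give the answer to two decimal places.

Formula mass = 3·24.305 + 4·28.085 + 12·15.999 + 2·1.008 = 379.259 g/mol, of which 191.988 g is O.
So O makes up 191.988/379.259 = 0.5062 of the mass, i.e. 50.62%.

50.62 weight percent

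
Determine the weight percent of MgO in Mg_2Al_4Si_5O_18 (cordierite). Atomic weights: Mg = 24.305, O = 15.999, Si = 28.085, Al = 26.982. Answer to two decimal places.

13.78 wt%

M(Mg_2Al_4Si_5O_18) = 584.945 g/mol; M(MgO) = 40.304 g/mol.
Moles MgO per formula unit = 2 Mg ÷ 1 = 2.0000.
MgO fraction = (2.0000 × 40.304) / 584.945 = 80.608/584.945 = 0.1378.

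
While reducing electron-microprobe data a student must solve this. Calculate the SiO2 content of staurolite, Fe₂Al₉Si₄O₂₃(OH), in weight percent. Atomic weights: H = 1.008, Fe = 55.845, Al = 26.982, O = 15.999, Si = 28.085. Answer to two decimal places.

28.21 wt%

M(Fe₂Al₉Si₄O₂₃(OH)) = 851.852 g/mol; M(SiO2) = 60.083 g/mol.
Moles SiO2 per formula unit = 4 Si ÷ 1 = 4.0000.
SiO2 fraction = (4.0000 × 60.083) / 851.852 = 240.332/851.852 = 0.2821.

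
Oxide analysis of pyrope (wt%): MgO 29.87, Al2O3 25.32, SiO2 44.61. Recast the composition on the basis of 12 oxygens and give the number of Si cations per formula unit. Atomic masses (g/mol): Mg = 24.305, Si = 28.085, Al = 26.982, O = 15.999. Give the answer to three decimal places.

2.999 Si apfu

29.87 wt% MgO ÷ 40.304 g/mol = 0.74112 mol, giving 0.74112 Mg and 0.74112 O.
25.32 wt% Al2O3 ÷ 101.961 g/mol = 0.24833 mol, giving 0.49666 Al and 0.74499 O.
44.61 wt% SiO2 ÷ 60.083 g/mol = 0.74247 mol, giving 0.74247 Si and 1.48494 O.
Oxygen sums to 2.97105; scaling by 12/2.97105 = 4.03898 puts the formula on 12 O.
Si: 0.74247 × 4.03898 = 2.999 atoms per formula unit.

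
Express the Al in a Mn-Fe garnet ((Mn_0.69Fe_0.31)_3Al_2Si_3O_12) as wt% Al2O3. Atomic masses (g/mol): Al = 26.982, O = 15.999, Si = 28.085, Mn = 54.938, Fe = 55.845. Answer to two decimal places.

20.56 wt%

Molar mass of (Mn_0.69Fe_0.31)_3Al_2Si_3O_12 = 2.07·54.938 + 0.93·55.845 + 2·26.982 + 3·28.085 + 12·15.999 = 495.865 g/mol.
Each formula unit contains 2 Al, equivalent to 2/2 = 1.0000 mol Al2O3.
M(Al2O3) = 2×26.982 + 3×15.999 = 101.961 g/mol.
Mass of Al2O3 per formula unit = 1.0000 × 101.961 = 101.961 g.
Al2O3 wt% = 101.961 / 495.865 × 100 = 20.56%.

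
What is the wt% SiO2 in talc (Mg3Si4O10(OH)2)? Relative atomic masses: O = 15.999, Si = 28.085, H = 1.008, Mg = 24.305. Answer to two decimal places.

M(Mg3Si4O10(OH)2) = 379.259 g/mol; M(SiO2) = 60.083 g/mol.
Moles SiO2 per formula unit = 4 Si ÷ 1 = 4.0000.
SiO2 fraction = (4.0000 × 60.083) / 379.259 = 240.332/379.259 = 0.6337.

63.37 wt%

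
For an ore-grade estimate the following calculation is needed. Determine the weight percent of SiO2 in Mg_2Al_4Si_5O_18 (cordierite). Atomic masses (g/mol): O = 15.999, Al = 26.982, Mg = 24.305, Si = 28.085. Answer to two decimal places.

M(Mg_2Al_4Si_5O_18) = 584.945 g/mol; M(SiO2) = 60.083 g/mol.
Moles SiO2 per formula unit = 5 Si ÷ 1 = 5.0000.
SiO2 fraction = (5.0000 × 60.083) / 584.945 = 300.415/584.945 = 0.5136.

51.36 wt%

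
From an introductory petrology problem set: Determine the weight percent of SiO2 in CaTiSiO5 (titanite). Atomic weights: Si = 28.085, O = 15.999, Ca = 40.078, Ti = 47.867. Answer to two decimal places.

Molar mass of CaTiSiO5 = 1·40.078 + 1·47.867 + 1·28.085 + 5·15.999 = 196.025 g/mol.
Each formula unit contains 1 Si, equivalent to 1/1 = 1.0000 mol SiO2.
M(SiO2) = 1×28.085 + 2×15.999 = 60.083 g/mol.
Mass of SiO2 per formula unit = 1.0000 × 60.083 = 60.083 g.
SiO2 wt% = 60.083 / 196.025 × 100 = 30.65%.

30.65 wt%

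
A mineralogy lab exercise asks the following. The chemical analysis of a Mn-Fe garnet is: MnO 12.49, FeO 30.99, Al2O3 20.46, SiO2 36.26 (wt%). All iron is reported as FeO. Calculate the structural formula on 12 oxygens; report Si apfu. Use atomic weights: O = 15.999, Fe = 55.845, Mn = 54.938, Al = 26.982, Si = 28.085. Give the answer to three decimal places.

2.997 Si apfu

MnO: 12.49/70.937 = 0.17607 mol → 0.17607 mol Mn, 0.17607 mol O.
FeO: 30.99/71.844 = 0.43135 mol → 0.43135 mol Fe, 0.43135 mol O.
Al2O3: 20.46/101.961 = 0.20066 mol → 0.40132 mol Al, 0.60198 mol O.
SiO2: 36.26/60.083 = 0.60350 mol → 0.60350 mol Si, 1.20700 mol O.
Total oxygen = 2.41640 mol. Normalization factor = 12/2.41640 = 4.96607.
Si per 12 O = 0.60350 × 4.96607 = 2.997.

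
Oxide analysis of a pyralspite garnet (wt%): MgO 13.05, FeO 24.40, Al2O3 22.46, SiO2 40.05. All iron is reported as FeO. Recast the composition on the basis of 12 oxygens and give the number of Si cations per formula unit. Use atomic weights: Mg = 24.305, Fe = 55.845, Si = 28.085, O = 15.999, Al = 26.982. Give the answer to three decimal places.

13.05 wt% MgO ÷ 40.304 g/mol = 0.32379 mol, giving 0.32379 Mg and 0.32379 O.
24.40 wt% FeO ÷ 71.844 g/mol = 0.33962 mol, giving 0.33962 Fe and 0.33962 O.
22.46 wt% Al2O3 ÷ 101.961 g/mol = 0.22028 mol, giving 0.44056 Al and 0.66084 O.
40.05 wt% SiO2 ÷ 60.083 g/mol = 0.66658 mol, giving 0.66658 Si and 1.33316 O.
Oxygen sums to 2.65741; scaling by 12/2.65741 = 4.51568 puts the formula on 12 O.
Si: 0.66658 × 4.51568 = 3.010 atoms per formula unit.

3.010 Si apfu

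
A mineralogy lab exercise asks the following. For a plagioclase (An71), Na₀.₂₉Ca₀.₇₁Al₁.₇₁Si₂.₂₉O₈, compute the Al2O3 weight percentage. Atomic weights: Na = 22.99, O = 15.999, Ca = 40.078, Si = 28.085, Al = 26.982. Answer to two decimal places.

M(Na₀.₂₉Ca₀.₇₁Al₁.₇₁Si₂.₂₉O₈) = 273.568 g/mol; M(Al2O3) = 101.961 g/mol.
Moles Al2O3 per formula unit = 1.71 Al ÷ 2 = 0.8550.
Al2O3 fraction = (0.8550 × 101.961) / 273.568 = 87.177/273.568 = 0.3187.

31.87 wt%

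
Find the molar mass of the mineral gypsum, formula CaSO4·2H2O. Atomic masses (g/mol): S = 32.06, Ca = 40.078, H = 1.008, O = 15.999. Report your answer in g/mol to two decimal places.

M = 1(40.078) + 1(32.06) + 6(15.999) + 4(1.008)

172.16 g/mol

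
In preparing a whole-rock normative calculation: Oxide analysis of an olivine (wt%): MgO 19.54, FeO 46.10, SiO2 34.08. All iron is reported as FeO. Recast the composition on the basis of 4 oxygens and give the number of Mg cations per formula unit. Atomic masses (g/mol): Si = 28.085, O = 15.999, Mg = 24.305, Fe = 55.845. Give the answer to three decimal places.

0.858 Mg apfu

19.54 wt% MgO ÷ 40.304 g/mol = 0.48482 mol, giving 0.48482 Mg and 0.48482 O.
46.10 wt% FeO ÷ 71.844 g/mol = 0.64167 mol, giving 0.64167 Fe and 0.64167 O.
34.08 wt% SiO2 ÷ 60.083 g/mol = 0.56722 mol, giving 0.56722 Si and 1.13444 O.
Oxygen sums to 2.26093; scaling by 4/2.26093 = 1.76918 puts the formula on 4 O.
Mg: 0.48482 × 1.76918 = 0.858 atoms per formula unit.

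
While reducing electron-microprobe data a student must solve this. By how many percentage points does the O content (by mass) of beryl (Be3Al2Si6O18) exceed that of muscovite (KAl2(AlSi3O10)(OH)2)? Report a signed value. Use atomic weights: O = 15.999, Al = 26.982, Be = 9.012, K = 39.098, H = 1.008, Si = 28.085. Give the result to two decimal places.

M(Be3Al2Si6O18) = 537.492 g/mol, so wt% O = 287.982/537.492 × 100 = 53.58%.
M(KAl2(AlSi3O10)(OH)2) = 398.303 g/mol, so wt% O = 191.988/398.303 × 100 = 48.20%.
53.58 − 48.20 = 5.38 pp.

5.38 percentage points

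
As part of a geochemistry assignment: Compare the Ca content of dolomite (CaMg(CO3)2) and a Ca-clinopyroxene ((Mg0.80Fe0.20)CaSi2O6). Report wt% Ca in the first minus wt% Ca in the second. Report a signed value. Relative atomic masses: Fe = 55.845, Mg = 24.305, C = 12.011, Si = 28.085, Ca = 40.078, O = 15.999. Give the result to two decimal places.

3.75 percentage points

First mineral: 40.078 g Ca in 184.399 g formula = 21.73 wt% Ca.
Second mineral: 40.078 g Ca in 222.855 g formula = 17.98 wt% Ca.
21.73% − 17.98% gives a difference of 3.75 percentage points.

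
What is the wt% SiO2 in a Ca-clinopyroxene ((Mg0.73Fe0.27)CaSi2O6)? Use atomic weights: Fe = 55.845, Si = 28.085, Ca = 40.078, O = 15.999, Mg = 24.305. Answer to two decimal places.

53.39 wt%

Formula mass = 225.063 g/mol.
2 Si → 2.0000 mol SiO2 per formula unit; M(SiO2) = 60.083, so SiO2 mass = 120.166 g.
120.166/225.063 × 100 = 53.39 wt%.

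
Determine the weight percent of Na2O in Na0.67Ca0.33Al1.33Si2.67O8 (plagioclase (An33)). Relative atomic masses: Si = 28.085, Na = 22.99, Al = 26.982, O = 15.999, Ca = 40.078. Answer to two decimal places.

M(Na0.67Ca0.33Al1.33Si2.67O8) = 267.494 g/mol; M(Na2O) = 61.979 g/mol.
Moles Na2O per formula unit = 0.67 Na ÷ 2 = 0.3350.
Na2O fraction = (0.3350 × 61.979) / 267.494 = 20.763/267.494 = 0.0776.

7.76 wt%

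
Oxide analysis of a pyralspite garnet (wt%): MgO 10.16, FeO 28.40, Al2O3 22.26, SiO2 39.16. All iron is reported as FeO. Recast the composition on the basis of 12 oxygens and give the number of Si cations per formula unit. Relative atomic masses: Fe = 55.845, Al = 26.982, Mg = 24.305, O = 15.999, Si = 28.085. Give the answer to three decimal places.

3.001 Si apfu

MgO (M=40.304): mol = 0.25208; Mg = 0.25208, O = 0.25208.
FeO (M=71.844): mol = 0.39530; Fe = 0.39530, O = 0.39530.
Al2O3 (M=101.961): mol = 0.21832; Al = 0.43664, O = 0.65496.
SiO2 (M=60.083): mol = 0.65177; Si = 0.65177, O = 1.30354.
ΣO = 2.60588; factor = 12/ΣO = 4.60497.
Si apfu = 0.65177 × 4.60497 = 3.001.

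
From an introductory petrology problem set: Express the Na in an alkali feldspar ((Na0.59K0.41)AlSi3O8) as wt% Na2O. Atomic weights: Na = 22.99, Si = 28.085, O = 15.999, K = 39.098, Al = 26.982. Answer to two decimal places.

6.80 wt%

M((Na0.59K0.41)AlSi3O8) = 268.823 g/mol; M(Na2O) = 61.979 g/mol.
Moles Na2O per formula unit = 0.59 Na ÷ 2 = 0.2950.
Na2O fraction = (0.2950 × 61.979) / 268.823 = 18.284/268.823 = 0.0680.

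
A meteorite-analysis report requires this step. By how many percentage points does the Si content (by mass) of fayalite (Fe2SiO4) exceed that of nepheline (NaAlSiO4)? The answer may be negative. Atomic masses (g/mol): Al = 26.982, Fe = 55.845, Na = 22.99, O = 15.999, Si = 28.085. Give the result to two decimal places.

-5.99 percentage points

M(Fe2SiO4) = 203.771 g/mol, so wt% Si = 28.085/203.771 × 100 = 13.78%.
M(NaAlSiO4) = 142.053 g/mol, so wt% Si = 28.085/142.053 × 100 = 19.77%.
13.78 − 19.77 = -5.99 pp.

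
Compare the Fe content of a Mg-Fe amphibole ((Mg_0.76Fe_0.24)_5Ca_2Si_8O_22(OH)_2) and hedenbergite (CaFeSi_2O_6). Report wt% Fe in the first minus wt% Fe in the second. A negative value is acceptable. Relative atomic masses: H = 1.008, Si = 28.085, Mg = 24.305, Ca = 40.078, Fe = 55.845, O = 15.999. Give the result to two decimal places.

-14.63 percentage points

M((Mg_0.76Fe_0.24)_5Ca_2Si_8O_22(OH)_2) = 850.201 g/mol, so wt% Fe = 67.014/850.201 × 100 = 7.88%.
M(CaFeSi_2O_6) = 248.087 g/mol, so wt% Fe = 55.845/248.087 × 100 = 22.51%.
7.88 − 22.51 = -14.63 pp.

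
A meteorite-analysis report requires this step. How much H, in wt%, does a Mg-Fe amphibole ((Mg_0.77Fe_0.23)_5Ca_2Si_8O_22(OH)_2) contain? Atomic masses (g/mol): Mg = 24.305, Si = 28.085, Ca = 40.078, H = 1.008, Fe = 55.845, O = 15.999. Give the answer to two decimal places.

0.24 wt%

Molar mass of (Mg_0.77Fe_0.23)_5Ca_2Si_8O_22(OH)_2: 3.85*24.305 + 1.15*55.845 + 2*40.078 + 8*28.085 + 24*15.999 + 2*1.008 = 848.624 g/mol.
Mass of H per formula unit: 2 × 1.008 = 2.016 g.
Weight fraction H = 2.016 / 848.624 = 0.0024.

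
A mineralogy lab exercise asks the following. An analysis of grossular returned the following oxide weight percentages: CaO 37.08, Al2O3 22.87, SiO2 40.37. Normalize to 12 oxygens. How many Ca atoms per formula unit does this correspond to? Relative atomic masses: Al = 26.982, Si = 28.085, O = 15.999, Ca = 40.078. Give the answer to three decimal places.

2.963 Ca apfu

CaO: 37.08/56.077 = 0.66123 mol → 0.66123 mol Ca, 0.66123 mol O.
Al2O3: 22.87/101.961 = 0.22430 mol → 0.44860 mol Al, 0.67290 mol O.
SiO2: 40.37/60.083 = 0.67190 mol → 0.67190 mol Si, 1.34380 mol O.
Total oxygen = 2.67793 mol. Normalization factor = 12/2.67793 = 4.48107.
Ca per 12 O = 0.66123 × 4.48107 = 2.963.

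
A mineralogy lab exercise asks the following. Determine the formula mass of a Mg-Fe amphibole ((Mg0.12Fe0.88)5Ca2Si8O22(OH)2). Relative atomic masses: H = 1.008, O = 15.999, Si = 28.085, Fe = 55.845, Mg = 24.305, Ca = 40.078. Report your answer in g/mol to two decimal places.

M = 0.60×24.305 + 4.40×55.845 + 2×40.078 + 8×28.085 + 24×15.999 + 2×1.008

951.13 g/mol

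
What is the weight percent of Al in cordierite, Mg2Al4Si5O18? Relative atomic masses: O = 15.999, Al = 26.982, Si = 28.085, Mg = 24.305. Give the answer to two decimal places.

18.45 wt%

M(Mg2Al4Si5O18) = 584.945 g/mol.
Al contributes 4 × 26.982 = 107.928 g per mole.
107.928/584.945 = 0.1845 → 18.45%.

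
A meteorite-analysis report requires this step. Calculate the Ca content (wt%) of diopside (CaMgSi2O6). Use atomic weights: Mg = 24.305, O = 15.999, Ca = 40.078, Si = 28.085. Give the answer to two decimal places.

18.51 wt%

M(CaMgSi2O6) = 216.547 g/mol.
Ca contributes 1 × 40.078 = 40.078 g per mole.
40.078/216.547 = 0.1851 → 18.51%.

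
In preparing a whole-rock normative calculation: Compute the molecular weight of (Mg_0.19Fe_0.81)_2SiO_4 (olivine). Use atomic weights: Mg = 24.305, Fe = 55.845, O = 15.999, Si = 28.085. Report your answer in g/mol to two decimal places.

191.79 g/mol

Mg: 0.38 × 24.305 = 9.2359
Fe: 1.62 × 55.845 = 90.4689
Si: 1 × 28.085 = 28.0850
O: 4 × 15.999 = 63.9960
Summing the contributions gives the formula mass.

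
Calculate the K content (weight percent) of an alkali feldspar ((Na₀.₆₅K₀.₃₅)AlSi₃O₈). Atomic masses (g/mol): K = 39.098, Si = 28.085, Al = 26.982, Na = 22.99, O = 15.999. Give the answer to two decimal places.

Molar mass of (Na₀.₆₅K₀.₃₅)AlSi₃O₈: 0.65·22.99 + 0.35·39.098 + 1·26.982 + 3·28.085 + 8·15.999 = 267.857 g/mol.
Mass of K per formula unit: 0.35 × 39.098 = 13.684 g.
Weight fraction K = 13.684 / 267.857 = 0.0511.

5.11 weight percent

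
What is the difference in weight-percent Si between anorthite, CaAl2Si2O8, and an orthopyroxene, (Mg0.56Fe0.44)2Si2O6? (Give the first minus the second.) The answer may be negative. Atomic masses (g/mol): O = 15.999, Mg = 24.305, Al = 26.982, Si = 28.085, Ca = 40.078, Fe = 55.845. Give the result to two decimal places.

First mineral: 56.170 g Si in 278.204 g formula = 20.19 wt% Si.
Second mineral: 56.170 g Si in 228.529 g formula = 24.58 wt% Si.
20.19% − 24.58% gives a difference of -4.39 percentage points.

-4.39 percentage points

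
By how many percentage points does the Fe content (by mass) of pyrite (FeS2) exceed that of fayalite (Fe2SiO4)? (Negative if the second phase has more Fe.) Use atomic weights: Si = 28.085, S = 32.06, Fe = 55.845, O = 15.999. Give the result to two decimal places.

-8.26 percentage points

M(FeS2) = 119.965 g/mol, so wt% Fe = 55.845/119.965 × 100 = 46.55%.
M(Fe2SiO4) = 203.771 g/mol, so wt% Fe = 111.690/203.771 × 100 = 54.81%.
46.55 − 54.81 = -8.26 pp.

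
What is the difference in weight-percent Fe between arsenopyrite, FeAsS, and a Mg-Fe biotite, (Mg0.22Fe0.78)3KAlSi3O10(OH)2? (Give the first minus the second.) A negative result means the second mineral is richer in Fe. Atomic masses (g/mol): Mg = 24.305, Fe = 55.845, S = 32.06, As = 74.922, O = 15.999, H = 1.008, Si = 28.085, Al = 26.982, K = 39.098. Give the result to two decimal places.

Fe in FeAsS: molar mass 162.827 g/mol; 1×55.845 = 55.845 g → 34.30 wt%.
Fe in (Mg0.22Fe0.78)3KAlSi3O10(OH)2: molar mass 491.058 g/mol; 2.34×55.845 = 130.677 g → 26.61 wt%.
Difference = 34.30 − 26.61 = 7.69 percentage points.

7.69 percentage points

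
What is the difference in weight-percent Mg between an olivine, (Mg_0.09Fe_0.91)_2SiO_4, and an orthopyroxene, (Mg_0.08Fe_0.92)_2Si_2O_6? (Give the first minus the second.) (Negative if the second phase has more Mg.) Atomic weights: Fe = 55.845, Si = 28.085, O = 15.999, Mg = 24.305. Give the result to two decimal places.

First mineral: 4.375 g Mg in 198.094 g formula = 2.21 wt% Mg.
Second mineral: 3.889 g Mg in 258.808 g formula = 1.50 wt% Mg.
2.21% − 1.50% gives a difference of 0.71 percentage points.

0.71 percentage points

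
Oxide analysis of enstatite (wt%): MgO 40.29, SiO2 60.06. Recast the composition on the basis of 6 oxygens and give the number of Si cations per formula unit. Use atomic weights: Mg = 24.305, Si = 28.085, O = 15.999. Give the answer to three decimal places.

2.000 Si apfu

40.29 wt% MgO ÷ 40.304 g/mol = 0.99965 mol, giving 0.99965 Mg and 0.99965 O.
60.06 wt% SiO2 ÷ 60.083 g/mol = 0.99962 mol, giving 0.99962 Si and 1.99924 O.
Oxygen sums to 2.99889; scaling by 6/2.99889 = 2.00074 puts the formula on 6 O.
Si: 0.99962 × 2.00074 = 2.000 atoms per formula unit.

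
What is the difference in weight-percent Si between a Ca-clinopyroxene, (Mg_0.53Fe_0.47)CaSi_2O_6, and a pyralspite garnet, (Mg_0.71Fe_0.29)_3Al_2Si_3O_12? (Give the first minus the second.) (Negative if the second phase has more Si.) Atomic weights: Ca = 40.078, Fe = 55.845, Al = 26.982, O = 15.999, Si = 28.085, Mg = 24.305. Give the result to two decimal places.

4.71 percentage points

M((Mg_0.53Fe_0.47)CaSi_2O_6) = 231.371 g/mol, so wt% Si = 56.170/231.371 × 100 = 24.28%.
M((Mg_0.71Fe_0.29)_3Al_2Si_3O_12) = 430.562 g/mol, so wt% Si = 84.255/430.562 × 100 = 19.57%.
24.28 − 19.57 = 4.71 pp.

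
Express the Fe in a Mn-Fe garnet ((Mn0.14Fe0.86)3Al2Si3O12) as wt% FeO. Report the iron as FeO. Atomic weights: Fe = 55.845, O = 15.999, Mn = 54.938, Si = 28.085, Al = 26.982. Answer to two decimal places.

Molar mass of (Mn0.14Fe0.86)3Al2Si3O12 = 0.42·54.938 + 2.58·55.845 + 2·26.982 + 3·28.085 + 12·15.999 = 497.361 g/mol.
Each formula unit contains 2.58 Fe, equivalent to 2.58/1 = 2.5800 mol FeO.
M(FeO) = 1×55.845 + 1×15.999 = 71.844 g/mol.
Mass of FeO per formula unit = 2.5800 × 71.844 = 185.358 g.
FeO wt% = 185.358 / 497.361 × 100 = 37.27%.

37.27 wt%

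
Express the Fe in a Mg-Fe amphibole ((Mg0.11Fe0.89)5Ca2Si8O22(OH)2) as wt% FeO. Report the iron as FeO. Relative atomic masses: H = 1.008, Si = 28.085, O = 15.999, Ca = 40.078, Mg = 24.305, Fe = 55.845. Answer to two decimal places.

Molar mass of (Mg0.11Fe0.89)5Ca2Si8O22(OH)2 = 0.55×24.305 + 4.45×55.845 + 2×40.078 + 8×28.085 + 24×15.999 + 2×1.008 = 952.706 g/mol.
Each formula unit contains 4.45 Fe, equivalent to 4.45/1 = 4.4500 mol FeO.
M(FeO) = 1×55.845 + 1×15.999 = 71.844 g/mol.
Mass of FeO per formula unit = 4.4500 × 71.844 = 319.706 g.
FeO wt% = 319.706 / 952.706 × 100 = 33.56%.

33.56 wt%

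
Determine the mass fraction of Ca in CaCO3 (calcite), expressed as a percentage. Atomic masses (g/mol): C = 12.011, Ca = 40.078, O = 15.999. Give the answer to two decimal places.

40.04 wt%

Formula mass = 1·40.078 + 1·12.011 + 3·15.999 = 100.086 g/mol, of which 40.078 g is Ca.
So Ca makes up 40.078/100.086 = 0.4004 of the mass, i.e. 40.04%.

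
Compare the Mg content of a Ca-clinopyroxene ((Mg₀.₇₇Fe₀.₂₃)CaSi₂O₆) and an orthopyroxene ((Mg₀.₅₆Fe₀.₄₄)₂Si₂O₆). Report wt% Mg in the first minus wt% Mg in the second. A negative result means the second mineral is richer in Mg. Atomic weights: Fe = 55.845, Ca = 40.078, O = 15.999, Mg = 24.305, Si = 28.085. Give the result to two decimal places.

Mg in (Mg₀.₇₇Fe₀.₂₃)CaSi₂O₆: molar mass 223.801 g/mol; 0.77×24.305 = 18.715 g → 8.36 wt%.
Mg in (Mg₀.₅₆Fe₀.₄₄)₂Si₂O₆: molar mass 228.529 g/mol; 1.12×24.305 = 27.222 g → 11.91 wt%.
Difference = 8.36 − 11.91 = -3.55 percentage points.

-3.55 percentage points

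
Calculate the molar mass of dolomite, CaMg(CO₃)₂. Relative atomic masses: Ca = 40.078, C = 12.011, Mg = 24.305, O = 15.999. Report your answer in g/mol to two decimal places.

Ca: 1 × 40.078 = 40.0780
Mg: 1 × 24.305 = 24.3050
C: 2 × 12.011 = 24.0220
O: 6 × 15.999 = 95.9940
Summing the contributions gives the formula mass.

184.40 g/mol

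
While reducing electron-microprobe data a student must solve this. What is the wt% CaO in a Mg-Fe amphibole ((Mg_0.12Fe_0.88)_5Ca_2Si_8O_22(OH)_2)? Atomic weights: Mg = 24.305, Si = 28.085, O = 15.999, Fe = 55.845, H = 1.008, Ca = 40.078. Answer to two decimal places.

Formula mass = 951.129 g/mol.
2 Ca → 2.0000 mol CaO per formula unit; M(CaO) = 56.077, so CaO mass = 112.154 g.
112.154/951.129 × 100 = 11.79 wt%.

11.79 wt%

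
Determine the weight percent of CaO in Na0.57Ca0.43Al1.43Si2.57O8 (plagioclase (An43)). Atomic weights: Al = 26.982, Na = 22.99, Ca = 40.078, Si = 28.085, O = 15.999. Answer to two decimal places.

M(Na0.57Ca0.43Al1.43Si2.57O8) = 269.093 g/mol; M(CaO) = 56.077 g/mol.
Moles CaO per formula unit = 0.43 Ca ÷ 1 = 0.4300.
CaO fraction = (0.4300 × 56.077) / 269.093 = 24.113/269.093 = 0.0896.

8.96 wt%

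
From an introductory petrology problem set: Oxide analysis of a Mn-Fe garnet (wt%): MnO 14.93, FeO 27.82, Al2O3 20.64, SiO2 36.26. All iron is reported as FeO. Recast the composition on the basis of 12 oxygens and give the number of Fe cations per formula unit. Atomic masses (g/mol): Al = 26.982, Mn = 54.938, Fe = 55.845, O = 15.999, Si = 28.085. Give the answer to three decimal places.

1.927 Fe apfu

MnO (M=70.937): mol = 0.21047; Mn = 0.21047, O = 0.21047.
FeO (M=71.844): mol = 0.38723; Fe = 0.38723, O = 0.38723.
Al2O3 (M=101.961): mol = 0.20243; Al = 0.40486, O = 0.60729.
SiO2 (M=60.083): mol = 0.60350; Si = 0.60350, O = 1.20700.
ΣO = 2.41199; factor = 12/ΣO = 4.97515.
Fe apfu = 0.38723 × 4.97515 = 1.927.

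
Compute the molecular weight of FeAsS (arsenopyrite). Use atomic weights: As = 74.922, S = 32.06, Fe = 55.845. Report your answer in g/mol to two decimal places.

162.83 g/mol

M = 1·55.845 + 1·74.922 + 1·32.06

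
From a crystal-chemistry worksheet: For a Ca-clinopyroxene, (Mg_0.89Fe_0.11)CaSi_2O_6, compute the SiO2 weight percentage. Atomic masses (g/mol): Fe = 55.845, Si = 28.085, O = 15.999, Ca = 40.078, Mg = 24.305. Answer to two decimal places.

54.62 wt%

Molar mass of (Mg_0.89Fe_0.11)CaSi_2O_6 = 0.89×24.305 + 0.11×55.845 + 1×40.078 + 2×28.085 + 6×15.999 = 220.016 g/mol.
Each formula unit contains 2 Si, equivalent to 2/1 = 2.0000 mol SiO2.
M(SiO2) = 1×28.085 + 2×15.999 = 60.083 g/mol.
Mass of SiO2 per formula unit = 2.0000 × 60.083 = 120.166 g.
SiO2 wt% = 120.166 / 220.016 × 100 = 54.62%.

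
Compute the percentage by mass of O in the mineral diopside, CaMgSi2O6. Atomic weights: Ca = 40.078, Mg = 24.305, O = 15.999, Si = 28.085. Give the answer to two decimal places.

44.33 wt%

Molar mass of CaMgSi2O6: 1×40.078 + 1×24.305 + 2×28.085 + 6×15.999 = 216.547 g/mol.
Mass of O per formula unit: 6 × 15.999 = 95.994 g.
Weight fraction O = 95.994 / 216.547 = 0.4433.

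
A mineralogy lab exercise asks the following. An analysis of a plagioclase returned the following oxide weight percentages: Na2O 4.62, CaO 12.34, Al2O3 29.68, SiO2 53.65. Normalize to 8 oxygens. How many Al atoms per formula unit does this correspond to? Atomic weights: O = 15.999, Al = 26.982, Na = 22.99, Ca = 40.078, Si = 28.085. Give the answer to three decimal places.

Na2O (M=61.979): mol = 0.07454; Na = 0.14908, O = 0.07454.
CaO (M=56.077): mol = 0.22005; Ca = 0.22005, O = 0.22005.
Al2O3 (M=101.961): mol = 0.29109; Al = 0.58218, O = 0.87327.
SiO2 (M=60.083): mol = 0.89293; Si = 0.89293, O = 1.78586.
ΣO = 2.95372; factor = 8/ΣO = 2.70845.
Al apfu = 0.58218 × 2.70845 = 1.577.

1.577 Al apfu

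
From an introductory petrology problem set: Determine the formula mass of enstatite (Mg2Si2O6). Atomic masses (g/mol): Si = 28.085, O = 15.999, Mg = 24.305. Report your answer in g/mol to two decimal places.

200.77 g/mol

Mg: 2 × 24.305 = 48.6100
Si: 2 × 28.085 = 56.1700
O: 6 × 15.999 = 95.9940
Summing the contributions gives the formula mass.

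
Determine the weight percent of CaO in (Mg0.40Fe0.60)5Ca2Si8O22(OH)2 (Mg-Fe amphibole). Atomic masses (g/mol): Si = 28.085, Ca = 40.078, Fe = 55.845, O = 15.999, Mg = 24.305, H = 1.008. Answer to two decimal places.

M((Mg0.40Fe0.60)5Ca2Si8O22(OH)2) = 906.973 g/mol; M(CaO) = 56.077 g/mol.
Moles CaO per formula unit = 2 Ca ÷ 1 = 2.0000.
CaO fraction = (2.0000 × 56.077) / 906.973 = 112.154/906.973 = 0.1237.

12.37 wt%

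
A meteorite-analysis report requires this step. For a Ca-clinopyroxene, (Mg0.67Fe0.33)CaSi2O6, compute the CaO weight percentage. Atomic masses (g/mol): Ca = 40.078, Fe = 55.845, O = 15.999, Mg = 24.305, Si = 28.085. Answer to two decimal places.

24.71 wt%

Molar mass of (Mg0.67Fe0.33)CaSi2O6 = 0.67·24.305 + 0.33·55.845 + 1·40.078 + 2·28.085 + 6·15.999 = 226.955 g/mol.
Each formula unit contains 1 Ca, equivalent to 1/1 = 1.0000 mol CaO.
M(CaO) = 1×40.078 + 1×15.999 = 56.077 g/mol.
Mass of CaO per formula unit = 1.0000 × 56.077 = 56.077 g.
CaO wt% = 56.077 / 226.955 × 100 = 24.71%.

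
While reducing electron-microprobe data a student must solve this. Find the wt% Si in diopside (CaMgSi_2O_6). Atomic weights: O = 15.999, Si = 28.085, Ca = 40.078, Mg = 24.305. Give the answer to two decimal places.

25.94 weight percent

M(CaMgSi_2O_6) = 216.547 g/mol.
Si contributes 2 × 28.085 = 56.170 g per mole.
56.170/216.547 = 0.2594 → 25.94%.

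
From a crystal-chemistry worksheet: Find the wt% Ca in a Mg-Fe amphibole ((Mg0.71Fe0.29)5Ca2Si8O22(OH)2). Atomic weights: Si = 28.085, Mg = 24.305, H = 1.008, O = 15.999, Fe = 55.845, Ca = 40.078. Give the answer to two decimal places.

Formula mass = 3.55*24.305 + 1.45*55.845 + 2*40.078 + 8*28.085 + 24*15.999 + 2*1.008 = 858.086 g/mol, of which 80.156 g is Ca.
So Ca makes up 80.156/858.086 = 0.0934 of the mass, i.e. 9.34%.

9.34 mass %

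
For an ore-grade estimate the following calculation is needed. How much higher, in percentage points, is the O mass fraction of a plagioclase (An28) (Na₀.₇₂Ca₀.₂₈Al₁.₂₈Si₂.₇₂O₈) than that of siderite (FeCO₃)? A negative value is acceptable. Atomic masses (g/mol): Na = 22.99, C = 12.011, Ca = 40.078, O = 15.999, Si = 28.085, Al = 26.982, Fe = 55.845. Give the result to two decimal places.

M(Na₀.₇₂Ca₀.₂₈Al₁.₂₈Si₂.₇₂O₈) = 266.695 g/mol, so wt% O = 127.992/266.695 × 100 = 47.99%.
M(FeCO₃) = 115.853 g/mol, so wt% O = 47.997/115.853 × 100 = 41.43%.
47.99 − 41.43 = 6.56 pp.

6.56 percentage points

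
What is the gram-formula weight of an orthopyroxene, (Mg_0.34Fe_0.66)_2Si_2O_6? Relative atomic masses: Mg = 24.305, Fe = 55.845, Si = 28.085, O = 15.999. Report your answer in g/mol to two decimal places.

M = 0.68×24.305 + 1.32×55.845 + 2×28.085 + 6×15.999

242.41 g/mol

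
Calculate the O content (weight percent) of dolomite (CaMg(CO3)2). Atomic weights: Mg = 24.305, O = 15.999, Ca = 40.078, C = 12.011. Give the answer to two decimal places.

52.06 weight percent

Formula mass = 1·40.078 + 1·24.305 + 2·12.011 + 6·15.999 = 184.399 g/mol, of which 95.994 g is O.
So O makes up 95.994/184.399 = 0.5206 of the mass, i.e. 52.06%.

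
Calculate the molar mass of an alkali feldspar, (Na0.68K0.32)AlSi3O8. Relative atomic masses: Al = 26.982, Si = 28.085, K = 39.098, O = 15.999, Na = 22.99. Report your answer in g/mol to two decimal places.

267.37 g/mol

Na: 0.68 × 22.99 = 15.6332
K: 0.32 × 39.098 = 12.5114
Al: 1 × 26.982 = 26.9820
Si: 3 × 28.085 = 84.2550
O: 8 × 15.999 = 127.9920
Summing the contributions gives the formula mass.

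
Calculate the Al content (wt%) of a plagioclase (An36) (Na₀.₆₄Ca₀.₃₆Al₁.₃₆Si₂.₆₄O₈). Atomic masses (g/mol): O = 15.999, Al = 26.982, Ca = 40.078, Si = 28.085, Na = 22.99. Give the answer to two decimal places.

13.69 wt%

Formula mass = 0.64·22.99 + 0.36·40.078 + 1.36·26.982 + 2.64·28.085 + 8·15.999 = 267.974 g/mol, of which 36.696 g is Al.
So Al makes up 36.696/267.974 = 0.1369 of the mass, i.e. 13.69%.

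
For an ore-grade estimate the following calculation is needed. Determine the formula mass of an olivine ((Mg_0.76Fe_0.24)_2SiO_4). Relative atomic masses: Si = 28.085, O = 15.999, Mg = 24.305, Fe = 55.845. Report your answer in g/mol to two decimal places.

Mg: 1.52 × 24.305 = 36.9436
Fe: 0.48 × 55.845 = 26.8056
Si: 1 × 28.085 = 28.0850
O: 4 × 15.999 = 63.9960
Summing the contributions gives the formula mass.

155.83 g/mol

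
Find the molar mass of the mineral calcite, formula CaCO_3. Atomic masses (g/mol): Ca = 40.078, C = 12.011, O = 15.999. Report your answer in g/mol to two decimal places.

100.09 g/mol

The formula mass is the sum 1*40.078 + 1*12.011 + 3*15.999.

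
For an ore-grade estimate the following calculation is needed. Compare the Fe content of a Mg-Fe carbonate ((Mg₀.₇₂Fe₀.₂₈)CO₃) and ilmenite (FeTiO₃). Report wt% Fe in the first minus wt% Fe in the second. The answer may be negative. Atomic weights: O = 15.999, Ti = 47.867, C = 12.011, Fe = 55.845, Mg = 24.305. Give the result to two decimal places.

-20.02 percentage points

M((Mg₀.₇₂Fe₀.₂₈)CO₃) = 93.144 g/mol, so wt% Fe = 15.637/93.144 × 100 = 16.79%.
M(FeTiO₃) = 151.709 g/mol, so wt% Fe = 55.845/151.709 × 100 = 36.81%.
16.79 − 36.81 = -20.02 pp.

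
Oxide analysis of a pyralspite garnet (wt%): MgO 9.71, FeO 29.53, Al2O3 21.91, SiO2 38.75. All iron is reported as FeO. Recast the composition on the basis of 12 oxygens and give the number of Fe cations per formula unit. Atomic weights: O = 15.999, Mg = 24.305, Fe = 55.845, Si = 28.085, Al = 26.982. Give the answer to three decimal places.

MgO (M=40.304): mol = 0.24092; Mg = 0.24092, O = 0.24092.
FeO (M=71.844): mol = 0.41103; Fe = 0.41103, O = 0.41103.
Al2O3 (M=101.961): mol = 0.21489; Al = 0.42978, O = 0.64467.
SiO2 (M=60.083): mol = 0.64494; Si = 0.64494, O = 1.28988.
ΣO = 2.58650; factor = 12/ΣO = 4.63947.
Fe apfu = 0.41103 × 4.63947 = 1.907.

1.907 Fe apfu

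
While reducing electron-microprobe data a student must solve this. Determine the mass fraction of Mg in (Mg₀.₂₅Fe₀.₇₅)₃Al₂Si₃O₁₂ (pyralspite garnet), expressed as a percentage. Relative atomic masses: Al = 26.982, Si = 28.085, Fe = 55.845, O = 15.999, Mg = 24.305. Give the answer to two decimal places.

3.85 wt%

Molar mass of (Mg₀.₂₅Fe₀.₇₅)₃Al₂Si₃O₁₂: 0.75×24.305 + 2.25×55.845 + 2×26.982 + 3×28.085 + 12×15.999 = 474.087 g/mol.
Mass of Mg per formula unit: 0.75 × 24.305 = 18.229 g.
Weight fraction Mg = 18.229 / 474.087 = 0.0385.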